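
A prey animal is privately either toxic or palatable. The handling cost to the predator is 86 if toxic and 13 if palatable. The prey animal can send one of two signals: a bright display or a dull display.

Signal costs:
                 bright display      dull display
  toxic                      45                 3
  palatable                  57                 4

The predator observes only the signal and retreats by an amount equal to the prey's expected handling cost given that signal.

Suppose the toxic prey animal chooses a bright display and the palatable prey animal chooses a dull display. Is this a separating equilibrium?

No

If types separate, bright display earns payment 86 and dull display earns 13.
Toxic: bright display gives 86 − 45 = 41; dull display gives 13 − 3 = 10. No deviation. ✓
Palatable: dull display gives 13 − 4 = 9; bright display gives 86 − 57 = 29. Would deviate. ✗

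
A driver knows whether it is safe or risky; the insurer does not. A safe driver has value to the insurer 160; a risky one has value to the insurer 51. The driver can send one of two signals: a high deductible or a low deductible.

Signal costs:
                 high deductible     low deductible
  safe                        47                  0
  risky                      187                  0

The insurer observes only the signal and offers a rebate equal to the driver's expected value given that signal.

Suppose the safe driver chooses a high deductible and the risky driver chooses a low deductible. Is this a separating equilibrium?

Yes

If types separate, high deductible earns payment 160 and low deductible earns 51.
Safe: high deductible gives 160 − 47 = 113; low deductible gives 51 − 0 = 51. No deviation. ✓
Risky: low deductible gives 51 − 0 = 51; high deductible gives 160 − 187 = -27. No deviation. ✓
Neither type gains from mimicking the other.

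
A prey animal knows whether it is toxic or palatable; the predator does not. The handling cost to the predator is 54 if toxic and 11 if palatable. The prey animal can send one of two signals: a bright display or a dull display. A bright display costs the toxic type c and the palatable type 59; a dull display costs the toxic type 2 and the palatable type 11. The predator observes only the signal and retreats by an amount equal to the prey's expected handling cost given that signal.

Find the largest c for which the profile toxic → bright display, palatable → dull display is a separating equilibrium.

45

Under separation: bright display → toxic (pays 54); dull display → palatable (pays 11).
Palatable: 11 − 11 = 0 ≥ 54 − 59 = -5. Holds regardless of c. ✓
Toxic: 54 − c ≥ 11 − 2, so c ≤ 54 − 9 = 45.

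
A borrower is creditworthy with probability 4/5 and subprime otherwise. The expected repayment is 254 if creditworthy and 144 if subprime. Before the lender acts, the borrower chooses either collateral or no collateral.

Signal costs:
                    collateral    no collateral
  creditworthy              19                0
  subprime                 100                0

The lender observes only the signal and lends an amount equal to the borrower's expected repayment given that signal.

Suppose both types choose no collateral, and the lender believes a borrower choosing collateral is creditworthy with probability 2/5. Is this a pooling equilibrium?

Yes

At the pooled signal (no collateral) the lender holds the prior 4/5 and pays 4/5·254 + 1/5·144 = 232. Off-path (collateral) belief 2/5 gives 2/5·254 + 3/5·144 = 188.
Creditworthy: no collateral gives 232 − 0 = 232; collateral gives 188 − 19 = 169. Stays. ✓
Subprime: no collateral gives 232 − 0 = 232; collateral gives 188 − 100 = 88. Stays. ✓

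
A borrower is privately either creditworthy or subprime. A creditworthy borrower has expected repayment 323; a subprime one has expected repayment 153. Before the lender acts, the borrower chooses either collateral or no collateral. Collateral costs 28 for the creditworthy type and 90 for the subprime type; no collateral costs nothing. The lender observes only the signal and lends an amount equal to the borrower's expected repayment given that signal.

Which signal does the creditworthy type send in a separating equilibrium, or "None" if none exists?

Try creditworthy → collateral, subprime → no collateral:
  Under separation the lender infers type exactly: collateral → creditworthy (pays 323), no collateral → subprime (pays 153).
  Creditworthy: collateral gives 323 − 28 = 295; no collateral gives 153 − 0 = 153. No deviation. ✓
  Subprime: no collateral gives 153 − 0 = 153; collateral gives 323 − 90 = 233. Would deviate. ✗
Try creditworthy → no collateral, subprime → collateral:
  Under separation the lender infers type exactly: no collateral → creditworthy (pays 323), collateral → subprime (pays 153).
  Creditworthy: no collateral gives 323 − 0 = 323; collateral gives 153 − 28 = 125. No deviation. ✓
  Subprime: collateral gives 153 − 90 = 63; no collateral gives 323 − 0 = 323. Would deviate. ✗
Neither assignment is incentive-compatible.

None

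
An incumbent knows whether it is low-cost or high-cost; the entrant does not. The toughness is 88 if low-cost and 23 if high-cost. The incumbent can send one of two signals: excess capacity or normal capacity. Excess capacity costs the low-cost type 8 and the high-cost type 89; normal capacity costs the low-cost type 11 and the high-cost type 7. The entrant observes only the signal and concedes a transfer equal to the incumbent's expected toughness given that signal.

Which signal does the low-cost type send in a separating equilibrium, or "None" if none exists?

excess capacity

Try low-cost → excess capacity, high-cost → normal capacity:
  Under separation the entrant infers type exactly: excess capacity → low-cost (pays 88), normal capacity → high-cost (pays 23).
  Low-cost: excess capacity gives 88 − 8 = 80; normal capacity gives 23 − 11 = 12. No deviation. ✓
  High-cost: normal capacity gives 23 − 7 = 16; excess capacity gives 88 − 89 = -1. No deviation. ✓
Both hold — the low-cost type sends excess capacity.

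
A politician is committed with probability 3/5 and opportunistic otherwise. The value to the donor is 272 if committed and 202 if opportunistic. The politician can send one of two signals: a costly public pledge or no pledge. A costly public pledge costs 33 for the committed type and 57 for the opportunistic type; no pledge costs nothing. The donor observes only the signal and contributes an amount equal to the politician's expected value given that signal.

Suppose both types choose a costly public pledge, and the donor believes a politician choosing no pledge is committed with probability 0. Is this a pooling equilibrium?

No

At the pooled signal (pledge) the donor holds the prior 3/5 and pays 3/5·272 + 2/5·202 = 244. Off-path (no pledge) belief 0 gives 0·272 + 1·202 = 202.
Committed: pledge gives 244 − 33 = 211; no pledge gives 202 − 0 = 202. Stays. ✓
Opportunistic: pledge gives 244 − 57 = 187; no pledge gives 202 − 0 = 202. Deviates. ✗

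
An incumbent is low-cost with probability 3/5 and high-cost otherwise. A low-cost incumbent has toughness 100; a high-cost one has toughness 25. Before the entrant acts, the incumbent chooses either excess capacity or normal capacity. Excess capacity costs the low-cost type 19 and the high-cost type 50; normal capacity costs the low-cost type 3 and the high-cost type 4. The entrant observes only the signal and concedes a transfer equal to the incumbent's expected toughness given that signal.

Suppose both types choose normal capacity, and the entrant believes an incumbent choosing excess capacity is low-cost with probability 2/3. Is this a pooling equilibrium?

At the pooled signal (normal capacity) the entrant holds the prior 3/5 and pays 3/5·100 + 2/5·25 = 70. Off-path (excess capacity) belief 2/3 gives 2/3·100 + 1/3·25 = 75.
Low-cost: normal capacity gives 70 − 3 = 67; excess capacity gives 75 − 19 = 56. Stays. ✓
High-cost: normal capacity gives 70 − 4 = 66; excess capacity gives 75 − 50 = 25. Stays. ✓

Yes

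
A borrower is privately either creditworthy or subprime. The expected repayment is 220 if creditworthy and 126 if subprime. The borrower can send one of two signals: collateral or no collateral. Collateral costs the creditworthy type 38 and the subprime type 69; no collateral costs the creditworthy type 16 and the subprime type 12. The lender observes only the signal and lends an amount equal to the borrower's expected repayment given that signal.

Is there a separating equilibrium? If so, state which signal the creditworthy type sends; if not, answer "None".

None

Try creditworthy → collateral, subprime → no collateral:
  If types separate, collateral earns payment 220 and no collateral earns 126.
  Creditworthy: collateral gives 220 − 38 = 182; no collateral gives 126 − 16 = 110. No deviation. ✓
  Subprime: no collateral gives 126 − 12 = 114; collateral gives 220 − 69 = 151. Would deviate. ✗
Try creditworthy → no collateral, subprime → collateral:
  If types separate, no collateral earns payment 220 and collateral earns 126.
  Creditworthy: no collateral gives 220 − 16 = 204; collateral gives 126 − 38 = 88. No deviation. ✓
  Subprime: collateral gives 126 − 69 = 57; no collateral gives 220 − 12 = 208. Would deviate. ✗
Neither assignment is incentive-compatible.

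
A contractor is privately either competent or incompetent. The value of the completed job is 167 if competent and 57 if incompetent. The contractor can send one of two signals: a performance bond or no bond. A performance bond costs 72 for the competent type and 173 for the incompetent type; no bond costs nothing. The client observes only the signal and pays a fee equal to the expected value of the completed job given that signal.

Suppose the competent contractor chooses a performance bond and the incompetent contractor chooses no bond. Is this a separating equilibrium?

Yes

Under separation the client infers type exactly: bond → competent (pays 167), no bond → incompetent (pays 57).
Competent: bond gives 167 − 72 = 95; no bond gives 57 − 0 = 57. No deviation. ✓
Incompetent: no bond gives 57 − 0 = 57; bond gives 167 − 173 = -6. No deviation. ✓
Both incentive constraints hold.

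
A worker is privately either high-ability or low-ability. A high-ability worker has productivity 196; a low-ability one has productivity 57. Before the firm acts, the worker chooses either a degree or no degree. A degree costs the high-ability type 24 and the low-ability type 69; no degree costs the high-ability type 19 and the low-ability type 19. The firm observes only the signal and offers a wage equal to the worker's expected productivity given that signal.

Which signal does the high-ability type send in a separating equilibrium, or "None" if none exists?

Try high-ability → degree, low-ability → no degree:
  If types separate, degree earns payment 196 and no degree earns 57.
  High-ability: degree gives 196 − 24 = 172; no degree gives 57 − 19 = 38. No deviation. ✓
  Low-ability: no degree gives 57 − 19 = 38; degree gives 196 − 69 = 127. Would deviate. ✗
Try high-ability → no degree, low-ability → degree:
  If types separate, no degree earns payment 196 and degree earns 57.
  High-ability: no degree gives 196 − 19 = 177; degree gives 57 − 24 = 33. No deviation. ✓
  Low-ability: degree gives 57 − 69 = -12; no degree gives 196 − 19 = 177. Would deviate. ✗
Neither assignment is incentive-compatible.

None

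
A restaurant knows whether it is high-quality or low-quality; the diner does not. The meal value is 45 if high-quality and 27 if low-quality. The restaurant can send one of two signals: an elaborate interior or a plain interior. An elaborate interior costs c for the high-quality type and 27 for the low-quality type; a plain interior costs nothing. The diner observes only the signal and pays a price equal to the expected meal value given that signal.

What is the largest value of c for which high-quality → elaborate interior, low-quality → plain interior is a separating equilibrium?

18

Under separation: elaborate interior → high-quality (pays 45); plain interior → low-quality (pays 27).
Low-quality: 27 − 0 = 27 ≥ 45 − 27 = 18. Holds regardless of c. ✓
High-quality: 45 − c ≥ 27 − 0, so c ≤ 45 − 27 = 18.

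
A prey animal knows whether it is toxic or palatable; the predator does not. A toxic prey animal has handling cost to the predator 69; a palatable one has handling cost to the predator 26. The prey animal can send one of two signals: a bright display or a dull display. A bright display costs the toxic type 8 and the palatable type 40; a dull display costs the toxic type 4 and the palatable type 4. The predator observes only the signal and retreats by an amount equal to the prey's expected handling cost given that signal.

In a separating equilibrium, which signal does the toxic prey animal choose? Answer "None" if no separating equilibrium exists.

None

Try toxic → bright display, palatable → dull display:
  Under separation the predator infers type exactly: bright display → toxic (pays 69), dull display → palatable (pays 26).
  Toxic: bright display gives 69 − 8 = 61; dull display gives 26 − 4 = 22. No deviation. ✓
  Palatable: dull display gives 26 − 4 = 22; bright display gives 69 − 40 = 29. Would deviate. ✗
Try toxic → dull display, palatable → bright display:
  Under separation the predator infers type exactly: dull display → toxic (pays 69), bright display → palatable (pays 26).
  Toxic: dull display gives 69 − 4 = 65; bright display gives 26 − 8 = 18. No deviation. ✓
  Palatable: bright display gives 26 − 40 = -14; dull display gives 69 − 4 = 65. Would deviate. ✗
Neither assignment is incentive-compatible.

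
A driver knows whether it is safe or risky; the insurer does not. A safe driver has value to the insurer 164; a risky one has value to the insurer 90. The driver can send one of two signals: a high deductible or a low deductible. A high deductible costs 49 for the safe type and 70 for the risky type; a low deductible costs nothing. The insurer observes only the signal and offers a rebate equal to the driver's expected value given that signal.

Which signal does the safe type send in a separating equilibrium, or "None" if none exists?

Try safe → high deductible, risky → low deductible:
  If types separate, high deductible earns payment 164 and low deductible earns 90.
  Safe: high deductible gives 164 − 49 = 115; low deductible gives 90 − 0 = 90. No deviation. ✓
  Risky: low deductible gives 90 − 0 = 90; high deductible gives 164 − 70 = 94. Would deviate. ✗
Try safe → low deductible, risky → high deductible:
  If types separate, low deductible earns payment 164 and high deductible earns 90.
  Safe: low deductible gives 164 − 0 = 164; high deductible gives 90 − 49 = 41. No deviation. ✓
  Risky: high deductible gives 90 − 70 = 20; low deductible gives 164 − 0 = 164. Would deviate. ✗
Neither assignment is incentive-compatible.

None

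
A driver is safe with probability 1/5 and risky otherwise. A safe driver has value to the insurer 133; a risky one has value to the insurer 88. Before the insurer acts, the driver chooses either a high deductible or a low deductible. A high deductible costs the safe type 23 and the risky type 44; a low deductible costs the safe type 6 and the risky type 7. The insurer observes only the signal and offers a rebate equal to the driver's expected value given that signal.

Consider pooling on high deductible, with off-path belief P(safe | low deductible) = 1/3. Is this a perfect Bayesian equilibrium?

At the pooled signal (high deductible) the insurer holds the prior 1/5 and pays 1/5·133 + 4/5·88 = 97. Off-path (low deductible) belief 1/3 gives 1/3·133 + 2/3·88 = 103.
Safe: high deductible gives 97 − 23 = 74; low deductible gives 103 − 6 = 97. Deviates. ✗
Risky: high deductible gives 97 − 44 = 53; low deductible gives 103 − 7 = 96. Deviates. ✗

No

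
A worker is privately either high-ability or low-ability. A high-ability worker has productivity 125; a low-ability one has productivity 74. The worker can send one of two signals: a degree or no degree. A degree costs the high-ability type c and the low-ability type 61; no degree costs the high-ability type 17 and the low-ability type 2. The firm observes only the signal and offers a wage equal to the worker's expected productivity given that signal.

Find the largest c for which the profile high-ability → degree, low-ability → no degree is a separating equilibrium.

68

Under separation: degree → high-ability (pays 125); no degree → low-ability (pays 74).
Low-ability: 74 − 2 = 72 ≥ 125 − 61 = 64. Holds regardless of c. ✓
High-ability: 125 − c ≥ 74 − 17, so c ≤ 125 − 57 = 68.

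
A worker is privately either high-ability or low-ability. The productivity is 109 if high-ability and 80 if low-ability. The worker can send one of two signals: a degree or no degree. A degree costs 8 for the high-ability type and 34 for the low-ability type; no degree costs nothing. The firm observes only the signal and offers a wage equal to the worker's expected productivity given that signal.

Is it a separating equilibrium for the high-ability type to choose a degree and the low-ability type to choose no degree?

Under separation the firm infers type exactly: degree → high-ability (pays 109), no degree → low-ability (pays 80).
High-ability: degree gives 109 − 8 = 101; no degree gives 80 − 0 = 80. No deviation. ✓
Low-ability: no degree gives 80 − 0 = 80; degree gives 109 − 34 = 75. No deviation. ✓
Neither type gains from mimicking the other.

Yes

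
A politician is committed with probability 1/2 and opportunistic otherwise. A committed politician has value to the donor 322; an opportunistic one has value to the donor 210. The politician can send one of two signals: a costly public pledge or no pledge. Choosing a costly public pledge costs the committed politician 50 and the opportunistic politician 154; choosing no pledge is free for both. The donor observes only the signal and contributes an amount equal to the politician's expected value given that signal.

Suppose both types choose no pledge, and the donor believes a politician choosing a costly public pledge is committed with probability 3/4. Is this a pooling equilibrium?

Yes

At the pooled signal (no pledge) the donor holds the prior 1/2 and pays 1/2·322 + 1/2·210 = 266. Off-path (pledge) belief 3/4 gives 3/4·322 + 1/4·210 = 294.
Committed: no pledge gives 266 − 0 = 266; pledge gives 294 − 50 = 244. Stays. ✓
Opportunistic: no pledge gives 266 − 0 = 266; pledge gives 294 − 154 = 140. Stays. ✓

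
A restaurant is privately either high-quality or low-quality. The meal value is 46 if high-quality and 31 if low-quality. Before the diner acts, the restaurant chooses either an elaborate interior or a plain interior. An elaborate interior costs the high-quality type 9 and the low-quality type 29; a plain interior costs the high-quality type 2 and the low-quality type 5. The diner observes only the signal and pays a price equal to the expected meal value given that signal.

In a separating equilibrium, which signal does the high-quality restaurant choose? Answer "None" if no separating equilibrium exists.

elaborate interior

Try high-quality → elaborate interior, low-quality → plain interior:
  If types separate, elaborate interior earns payment 46 and plain interior earns 31.
  High-quality: elaborate interior gives 46 − 9 = 37; plain interior gives 31 − 2 = 29. No deviation. ✓
  Low-quality: plain interior gives 31 − 5 = 26; elaborate interior gives 46 − 29 = 17. No deviation. ✓
Both hold — the high-quality type sends elaborate interior.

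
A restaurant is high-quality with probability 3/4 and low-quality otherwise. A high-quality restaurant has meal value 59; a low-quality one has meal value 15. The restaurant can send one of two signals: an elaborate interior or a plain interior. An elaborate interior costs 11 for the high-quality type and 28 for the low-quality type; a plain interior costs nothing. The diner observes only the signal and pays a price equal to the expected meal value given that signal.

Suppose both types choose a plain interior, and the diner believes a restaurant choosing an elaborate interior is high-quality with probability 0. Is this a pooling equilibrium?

At the pooled signal (plain interior) the diner holds the prior 3/4 and pays 3/4·59 + 1/4·15 = 48. Off-path (elaborate interior) belief 0 gives 0·59 + 1·15 = 15.
High-quality: plain interior gives 48 − 0 = 48; elaborate interior gives 15 − 11 = 4. Stays. ✓
Low-quality: plain interior gives 48 − 0 = 48; elaborate interior gives 15 − 28 = -13. Stays. ✓

Yes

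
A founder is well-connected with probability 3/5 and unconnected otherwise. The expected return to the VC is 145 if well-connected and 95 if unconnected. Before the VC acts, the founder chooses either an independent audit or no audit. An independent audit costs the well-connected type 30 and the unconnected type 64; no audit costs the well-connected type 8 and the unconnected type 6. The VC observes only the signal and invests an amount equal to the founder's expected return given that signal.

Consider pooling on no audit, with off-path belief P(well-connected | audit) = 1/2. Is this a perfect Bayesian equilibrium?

Yes

At the pooled signal (no audit) the VC holds the prior 3/5 and pays 3/5·145 + 2/5·95 = 125. Off-path (audit) belief 1/2 gives 1/2·145 + 1/2·95 = 120.
Well-connected: no audit gives 125 − 8 = 117; audit gives 120 − 30 = 90. Stays. ✓
Unconnected: no audit gives 125 − 6 = 119; audit gives 120 − 64 = 56. Stays. ✓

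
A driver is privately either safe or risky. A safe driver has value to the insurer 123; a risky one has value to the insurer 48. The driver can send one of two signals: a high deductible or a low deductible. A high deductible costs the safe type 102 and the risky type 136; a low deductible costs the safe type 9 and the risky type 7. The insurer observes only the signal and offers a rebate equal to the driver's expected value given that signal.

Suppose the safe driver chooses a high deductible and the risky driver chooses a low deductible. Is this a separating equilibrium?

Under separation the insurer infers type exactly: high deductible → safe (pays 123), low deductible → risky (pays 48).
Safe: high deductible gives 123 − 102 = 21; low deductible gives 48 − 9 = 39. Would deviate. ✗
Risky: low deductible gives 48 − 7 = 41; high deductible gives 123 − 136 = -13. No deviation. ✓

No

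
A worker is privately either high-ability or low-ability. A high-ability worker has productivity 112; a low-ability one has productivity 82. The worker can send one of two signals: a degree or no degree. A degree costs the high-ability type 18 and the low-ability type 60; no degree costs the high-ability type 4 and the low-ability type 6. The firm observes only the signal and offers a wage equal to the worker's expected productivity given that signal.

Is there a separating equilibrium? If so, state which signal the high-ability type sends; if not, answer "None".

Try high-ability → degree, low-ability → no degree:
  If types separate, degree earns payment 112 and no degree earns 82.
  High-ability: degree gives 112 − 18 = 94; no degree gives 82 − 4 = 78. No deviation. ✓
  Low-ability: no degree gives 82 − 6 = 76; degree gives 112 − 60 = 52. No deviation. ✓
Both hold — the high-ability type sends degree.

degree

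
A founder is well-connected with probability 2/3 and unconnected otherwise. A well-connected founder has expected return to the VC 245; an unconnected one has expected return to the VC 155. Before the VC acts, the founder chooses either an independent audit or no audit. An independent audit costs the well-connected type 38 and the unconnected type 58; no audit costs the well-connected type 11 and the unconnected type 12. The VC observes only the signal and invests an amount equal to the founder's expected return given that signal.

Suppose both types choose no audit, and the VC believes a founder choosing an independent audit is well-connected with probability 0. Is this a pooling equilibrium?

Yes

On the equilibrium path (no audit) the VC holds the prior 2/3 and pays 2/3·245 + 1/3·155 = 215. Off-path (audit) belief 0 gives 0·245 + 1·155 = 155.
Well-connected: no audit gives 215 − 11 = 204; audit gives 155 − 38 = 117. Stays. ✓
Unconnected: no audit gives 215 − 12 = 203; audit gives 155 − 58 = 97. Stays. ✓
Beliefs are Bayes-consistent on-path and both types best-respond.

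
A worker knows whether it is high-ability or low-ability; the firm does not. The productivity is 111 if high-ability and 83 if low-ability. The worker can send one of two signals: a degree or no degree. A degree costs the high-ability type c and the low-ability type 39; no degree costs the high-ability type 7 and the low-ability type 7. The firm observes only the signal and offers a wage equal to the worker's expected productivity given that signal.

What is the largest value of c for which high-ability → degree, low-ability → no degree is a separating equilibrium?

35

Under separation: degree → high-ability (pays 111); no degree → low-ability (pays 83).
Low-ability: 83 − 7 = 76 ≥ 111 − 39 = 72. Holds regardless of c. ✓
High-ability: 111 − c ≥ 83 − 7, so c ≤ 111 − 76 = 35.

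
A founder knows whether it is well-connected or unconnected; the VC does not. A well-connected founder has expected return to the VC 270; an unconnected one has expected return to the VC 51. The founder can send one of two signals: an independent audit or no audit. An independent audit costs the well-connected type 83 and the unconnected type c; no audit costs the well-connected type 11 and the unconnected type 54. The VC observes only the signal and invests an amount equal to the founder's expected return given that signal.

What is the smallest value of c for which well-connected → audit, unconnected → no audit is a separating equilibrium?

Under separation: audit → well-connected (pays 270); no audit → unconnected (pays 51).
Well-connected: 270 − 83 = 187 ≥ 51 − 11 = 40. Holds regardless of c. ✓
Unconnected: 51 − 54 ≥ 270 − c, so c ≥ 270 − -3 = 273.

273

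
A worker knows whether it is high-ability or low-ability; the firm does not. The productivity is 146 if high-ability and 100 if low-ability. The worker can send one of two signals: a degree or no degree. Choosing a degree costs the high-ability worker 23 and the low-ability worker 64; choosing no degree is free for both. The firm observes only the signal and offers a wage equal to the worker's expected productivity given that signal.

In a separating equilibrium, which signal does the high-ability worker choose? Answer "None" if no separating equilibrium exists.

degree

Try high-ability → degree, low-ability → no degree:
  If types separate, degree earns payment 146 and no degree earns 100.
  High-ability: degree gives 146 − 23 = 123; no degree gives 100 − 0 = 100. No deviation. ✓
  Low-ability: no degree gives 100 − 0 = 100; degree gives 146 − 64 = 82. No deviation. ✓
Both hold — the high-ability type sends degree.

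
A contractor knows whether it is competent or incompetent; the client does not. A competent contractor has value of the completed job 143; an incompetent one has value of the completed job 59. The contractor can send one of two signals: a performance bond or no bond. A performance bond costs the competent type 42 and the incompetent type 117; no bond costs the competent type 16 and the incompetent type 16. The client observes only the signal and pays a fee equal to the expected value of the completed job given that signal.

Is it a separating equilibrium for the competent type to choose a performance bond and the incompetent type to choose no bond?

Under separation the client infers type exactly: bond → competent (pays 143), no bond → incompetent (pays 59).
Competent: bond gives 143 − 42 = 101; no bond gives 59 − 16 = 43. No deviation. ✓
Incompetent: no bond gives 59 − 16 = 43; bond gives 143 − 117 = 26. No deviation. ✓
Both incentive constraints hold.

Yes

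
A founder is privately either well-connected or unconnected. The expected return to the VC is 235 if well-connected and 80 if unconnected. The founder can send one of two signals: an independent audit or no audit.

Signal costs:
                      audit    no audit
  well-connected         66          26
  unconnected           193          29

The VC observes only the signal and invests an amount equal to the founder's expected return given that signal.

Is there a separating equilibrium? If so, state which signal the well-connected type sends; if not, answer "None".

audit

Try well-connected → audit, unconnected → no audit:
  If types separate, audit earns payment 235 and no audit earns 80.
  Well-connected: audit gives 235 − 66 = 169; no audit gives 80 − 26 = 54. No deviation. ✓
  Unconnected: no audit gives 80 − 29 = 51; audit gives 235 − 193 = 42. No deviation. ✓
Both hold — the well-connected type sends audit.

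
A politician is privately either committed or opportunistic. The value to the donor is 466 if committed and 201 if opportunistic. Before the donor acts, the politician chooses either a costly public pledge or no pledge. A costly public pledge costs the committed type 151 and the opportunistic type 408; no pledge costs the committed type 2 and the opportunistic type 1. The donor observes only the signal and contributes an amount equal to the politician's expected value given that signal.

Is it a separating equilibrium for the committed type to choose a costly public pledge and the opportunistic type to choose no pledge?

If types separate, pledge earns payment 466 and no pledge earns 201.
Committed: pledge gives 466 − 151 = 315; no pledge gives 201 − 2 = 199. No deviation. ✓
Opportunistic: no pledge gives 201 − 1 = 200; pledge gives 466 − 408 = 58. No deviation. ✓
Neither type gains from mimicking the other.

Yes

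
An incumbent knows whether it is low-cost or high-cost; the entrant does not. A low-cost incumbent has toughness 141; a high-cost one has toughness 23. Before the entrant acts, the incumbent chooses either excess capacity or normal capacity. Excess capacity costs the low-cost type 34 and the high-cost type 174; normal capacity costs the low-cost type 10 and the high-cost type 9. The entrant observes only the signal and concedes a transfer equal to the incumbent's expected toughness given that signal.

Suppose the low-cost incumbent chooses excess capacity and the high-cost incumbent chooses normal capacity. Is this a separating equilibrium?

Yes

If types separate, excess capacity earns payment 141 and normal capacity earns 23.
Low-cost: excess capacity gives 141 − 34 = 107; normal capacity gives 23 − 10 = 13. No deviation. ✓
High-cost: normal capacity gives 23 − 9 = 14; excess capacity gives 141 − 174 = -33. No deviation. ✓
Both incentive constraints hold.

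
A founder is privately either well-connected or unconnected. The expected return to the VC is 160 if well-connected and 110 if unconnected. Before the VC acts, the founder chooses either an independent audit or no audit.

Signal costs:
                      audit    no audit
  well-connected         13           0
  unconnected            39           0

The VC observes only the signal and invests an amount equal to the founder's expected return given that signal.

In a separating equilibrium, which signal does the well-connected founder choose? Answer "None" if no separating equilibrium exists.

None

Try well-connected → audit, unconnected → no audit:
  If types separate, audit earns payment 160 and no audit earns 110.
  Well-connected: audit gives 160 − 13 = 147; no audit gives 110 − 0 = 110. No deviation. ✓
  Unconnected: no audit gives 110 − 0 = 110; audit gives 160 − 39 = 121. Would deviate. ✗
Try well-connected → no audit, unconnected → audit:
  If types separate, no audit earns payment 160 and audit earns 110.
  Well-connected: no audit gives 160 − 0 = 160; audit gives 110 − 13 = 97. No deviation. ✓
  Unconnected: audit gives 110 − 39 = 71; no audit gives 160 − 0 = 160. Would deviate. ✗
Neither assignment is incentive-compatible.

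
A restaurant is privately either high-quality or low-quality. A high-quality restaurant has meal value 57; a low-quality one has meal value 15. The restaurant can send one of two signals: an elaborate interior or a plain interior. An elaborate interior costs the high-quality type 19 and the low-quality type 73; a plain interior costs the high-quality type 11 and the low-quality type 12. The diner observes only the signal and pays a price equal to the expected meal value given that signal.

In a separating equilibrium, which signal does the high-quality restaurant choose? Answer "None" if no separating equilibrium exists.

elaborate interior

Try high-quality → elaborate interior, low-quality → plain interior:
  Under separation the diner infers type exactly: elaborate interior → high-quality (pays 57), plain interior → low-quality (pays 15).
  High-quality: elaborate interior gives 57 − 19 = 38; plain interior gives 15 − 11 = 4. No deviation. ✓
  Low-quality: plain interior gives 15 − 12 = 3; elaborate interior gives 57 − 73 = -16. No deviation. ✓
Both hold — the high-quality type sends elaborate interior.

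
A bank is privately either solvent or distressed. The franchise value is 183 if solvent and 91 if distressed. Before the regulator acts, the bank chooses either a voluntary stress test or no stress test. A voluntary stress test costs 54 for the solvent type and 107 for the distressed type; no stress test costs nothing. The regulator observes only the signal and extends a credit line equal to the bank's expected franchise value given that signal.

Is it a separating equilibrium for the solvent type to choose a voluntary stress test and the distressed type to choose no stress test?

Yes

If types separate, stress test earns payment 183 and no stress test earns 91.
Solvent: stress test gives 183 − 54 = 129; no stress test gives 91 − 0 = 91. No deviation. ✓
Distressed: no stress test gives 91 − 0 = 91; stress test gives 183 − 107 = 76. No deviation. ✓
Both incentive constraints hold.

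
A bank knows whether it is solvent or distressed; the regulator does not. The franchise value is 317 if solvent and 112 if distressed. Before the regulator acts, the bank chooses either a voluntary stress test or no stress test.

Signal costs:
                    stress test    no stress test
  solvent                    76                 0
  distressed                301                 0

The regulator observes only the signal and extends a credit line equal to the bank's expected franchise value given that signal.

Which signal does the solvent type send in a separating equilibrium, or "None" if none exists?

Try solvent → stress test, distressed → no stress test:
  If types separate, stress test earns payment 317 and no stress test earns 112.
  Solvent: stress test gives 317 − 76 = 241; no stress test gives 112 − 0 = 112. No deviation. ✓
  Distressed: no stress test gives 112 − 0 = 112; stress test gives 317 − 301 = 16. No deviation. ✓
Both hold — the solvent type sends stress test.

stress test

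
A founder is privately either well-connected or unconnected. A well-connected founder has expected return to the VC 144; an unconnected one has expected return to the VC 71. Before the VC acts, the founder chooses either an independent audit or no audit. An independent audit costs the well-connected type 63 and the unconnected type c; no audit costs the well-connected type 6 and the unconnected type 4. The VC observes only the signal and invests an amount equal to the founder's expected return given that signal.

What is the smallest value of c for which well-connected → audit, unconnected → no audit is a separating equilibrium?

77

Under separation: audit → well-connected (pays 144); no audit → unconnected (pays 71).
Well-connected: 144 − 63 = 81 ≥ 71 − 6 = 65. Holds regardless of c. ✓
Unconnected: 71 − 4 ≥ 144 − c, so c ≥ 144 − 67 = 77.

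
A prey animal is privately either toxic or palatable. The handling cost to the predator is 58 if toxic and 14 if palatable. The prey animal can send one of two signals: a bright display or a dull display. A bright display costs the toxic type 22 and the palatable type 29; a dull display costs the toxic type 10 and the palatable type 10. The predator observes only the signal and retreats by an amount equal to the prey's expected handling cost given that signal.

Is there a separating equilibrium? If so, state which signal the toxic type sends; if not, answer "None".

Try toxic → bright display, palatable → dull display:
  If types separate, bright display earns payment 58 and dull display earns 14.
  Toxic: bright display gives 58 − 22 = 36; dull display gives 14 − 10 = 4. No deviation. ✓
  Palatable: dull display gives 14 − 10 = 4; bright display gives 58 − 29 = 29. Would deviate. ✗
Try toxic → dull display, palatable → bright display:
  If types separate, dull display earns payment 58 and bright display earns 14.
  Toxic: dull display gives 58 − 10 = 48; bright display gives 14 − 22 = -8. No deviation. ✓
  Palatable: bright display gives 14 − 29 = -15; dull display gives 58 − 10 = 48. Would deviate. ✗
Neither assignment is incentive-compatible.

None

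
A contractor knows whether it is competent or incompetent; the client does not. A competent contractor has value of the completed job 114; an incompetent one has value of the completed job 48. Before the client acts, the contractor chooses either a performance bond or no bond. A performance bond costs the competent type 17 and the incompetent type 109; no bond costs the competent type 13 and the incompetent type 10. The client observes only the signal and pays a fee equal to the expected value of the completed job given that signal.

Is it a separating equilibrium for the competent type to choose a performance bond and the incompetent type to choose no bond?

If types separate, bond earns payment 114 and no bond earns 48.
Competent: bond gives 114 − 17 = 97; no bond gives 48 − 13 = 35. No deviation. ✓
Incompetent: no bond gives 48 − 10 = 38; bond gives 114 − 109 = 5. No deviation. ✓
Both incentive constraints hold.

Yes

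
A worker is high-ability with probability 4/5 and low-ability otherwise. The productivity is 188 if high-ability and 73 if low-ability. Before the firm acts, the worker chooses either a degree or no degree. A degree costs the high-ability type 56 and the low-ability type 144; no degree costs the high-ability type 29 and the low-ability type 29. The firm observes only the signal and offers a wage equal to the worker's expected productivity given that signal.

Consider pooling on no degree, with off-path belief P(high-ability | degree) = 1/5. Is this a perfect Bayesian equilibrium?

On the equilibrium path (no degree) the firm holds the prior 4/5 and pays 4/5·188 + 1/5·73 = 165. Off-path (degree) belief 1/5 gives 1/5·188 + 4/5·73 = 96.
High-ability: no degree gives 165 − 29 = 136; degree gives 96 − 56 = 40. Stays. ✓
Low-ability: no degree gives 165 − 29 = 136; degree gives 96 − 144 = -48. Stays. ✓
Beliefs are Bayes-consistent on-path and both types best-respond.

Yes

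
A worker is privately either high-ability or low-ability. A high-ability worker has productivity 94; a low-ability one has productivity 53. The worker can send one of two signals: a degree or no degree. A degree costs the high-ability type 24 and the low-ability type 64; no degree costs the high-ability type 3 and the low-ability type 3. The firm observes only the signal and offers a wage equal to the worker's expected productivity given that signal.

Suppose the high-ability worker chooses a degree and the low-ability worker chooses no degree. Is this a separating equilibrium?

Yes

Under separation the firm infers type exactly: degree → high-ability (pays 94), no degree → low-ability (pays 53).
High-ability: degree gives 94 − 24 = 70; no degree gives 53 − 3 = 50. No deviation. ✓
Low-ability: no degree gives 53 − 3 = 50; degree gives 94 − 64 = 30. No deviation. ✓
Neither type gains from mimicking the other.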